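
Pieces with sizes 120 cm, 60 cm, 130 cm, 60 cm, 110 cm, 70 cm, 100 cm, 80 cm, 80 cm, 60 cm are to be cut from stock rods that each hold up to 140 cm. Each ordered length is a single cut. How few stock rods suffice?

7

Total = 130 + 120 + 110 + 100 + 80 + 80 + 70 + 60 + 60 + 60 = 870 cm.
Lower bound: ⌈870/140⌉ = 7 stock rods.
A packing using 7 stock rods:
  stock rod 1: 130 = 130
  stock rod 2: 120 = 120
  stock rod 3: 110 = 110
  stock rod 4: 100 = 100
  stock rod 5: 80 + 60 = 140
  stock rod 6: 80 + 60 = 140
  stock rod 7: 70 + 60 = 130
This matches the lower bound, so 7 is optimal.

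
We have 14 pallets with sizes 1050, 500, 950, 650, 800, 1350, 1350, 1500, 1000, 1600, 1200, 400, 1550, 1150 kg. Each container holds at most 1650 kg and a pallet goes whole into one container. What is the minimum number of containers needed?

Total = 1600 + 1550 + 1500 + 1350 + 1350 + 1200 + 1150 + 1050 + 1000 + 950 + 800 + 650 + 500 + 400 = 15050 kg.
Lower bound: ⌈15050/1650⌉ = 10 containers.
A packing using 11 containers:
  container 1: 1600 = 1600
  container 2: 1550 = 1550
  container 3: 1500 = 1500
  container 4: 1350 = 1350
  container 5: 1350 = 1350
  container 6: 1200 + 400 = 1600
  container 7: 1150 + 500 = 1650
  container 8: 1050 = 1050
  container 9: 1000 + 650 = 1650
  container 10: 950 = 950
  container 11: 800 = 800
No arrangement into 10 containers stays within capacity, so 11 is optimal.

11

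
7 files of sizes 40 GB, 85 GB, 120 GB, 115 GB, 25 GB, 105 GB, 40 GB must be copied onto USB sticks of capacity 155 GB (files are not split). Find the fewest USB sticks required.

Total = 120 + 115 + 105 + 85 + 40 + 40 + 25 = 530 GB.
Lower bound: ⌈530/155⌉ = 4 USB sticks.
A packing using 4 USB sticks:
  USB stick 1: 120 + 25 = 145
  USB stick 2: 115 + 40 = 155
  USB stick 3: 105 + 40 = 145
  USB stick 4: 85 = 85
This matches the lower bound, so 4 is optimal.

4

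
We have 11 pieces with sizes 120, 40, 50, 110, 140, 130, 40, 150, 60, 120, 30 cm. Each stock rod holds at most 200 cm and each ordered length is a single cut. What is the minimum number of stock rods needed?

6

Total = 150 + 140 + 130 + 120 + 120 + 110 + 60 + 50 + 40 + 40 + 30 = 990 cm.
Lower bound: ⌈990/200⌉ = 5 stock rods.
Also, 6 pieces each exceed 100 cm, and no two of those can share a stock rod, so at least 6 stock rods are needed.
A packing using 6 stock rods:
  stock rod 1: 150 + 50 = 200
  stock rod 2: 140 + 60 = 200
  stock rod 3: 130 + 40 + 30 = 200
  stock rod 4: 120 + 40 = 160
  stock rod 5: 120 = 120
  stock rod 6: 110 = 110
This matches the lower bound, so 6 is optimal.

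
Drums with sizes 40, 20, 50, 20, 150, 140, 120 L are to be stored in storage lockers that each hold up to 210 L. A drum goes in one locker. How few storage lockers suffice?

3

Total = 150 + 140 + 120 + 50 + 40 + 20 + 20 = 540 L.
Lower bound: ⌈540/210⌉ = 3 storage lockers.
A packing using 3 storage lockers:
  locker 1: 150 + 50 = 200
  locker 2: 140 + 40 + 20 = 200
  locker 3: 120 + 20 = 140
This matches the lower bound, so 3 is optimal.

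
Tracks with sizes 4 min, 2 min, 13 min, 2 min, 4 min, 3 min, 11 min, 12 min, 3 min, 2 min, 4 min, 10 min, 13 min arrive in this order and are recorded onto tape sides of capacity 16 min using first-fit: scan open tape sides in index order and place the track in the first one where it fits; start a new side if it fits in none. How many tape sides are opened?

  4 → side 1 (new)  [load 4/16]
  2 → side 1  [load 6/16]
  13 → side 2 (new)  [load 13/16]
  2 → side 1  [load 8/16]
  4 → side 1  [load 12/16]
  3 → side 1  [load 15/16]
  11 → side 3 (new)  [load 11/16]
  12 → side 4 (new)  [load 12/16]
  3 → side 2  [load 16/16]
  2 → side 3  [load 13/16]
  4 → side 4  [load 16/16]
  10 → side 5 (new)  [load 10/16]
  13 → side 6 (new)  [load 13/16]
6 tape sides opened.

6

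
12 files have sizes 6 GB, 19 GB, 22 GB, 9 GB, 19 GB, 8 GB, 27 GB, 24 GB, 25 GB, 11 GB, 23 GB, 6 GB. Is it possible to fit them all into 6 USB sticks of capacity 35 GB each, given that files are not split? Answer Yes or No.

No

Total = 199 GB; ⌈199/35⌉ = 6.
7 files each exceed half the capacity and cannot share a USB stick, forcing at least 7 USB sticks.
At least 7 USB sticks are required, but only 6 are allowed.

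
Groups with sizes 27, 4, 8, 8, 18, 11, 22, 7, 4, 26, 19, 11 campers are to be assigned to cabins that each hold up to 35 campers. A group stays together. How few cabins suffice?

5

Total = 27 + 26 + 22 + 19 + 18 + 11 + 11 + 8 + 8 + 7 + 4 + 4 = 165 campers.
Lower bound: ⌈165/35⌉ = 5 cabins.
A packing using 5 cabins:
  cabin 1: 27 + 8 = 35
  cabin 2: 26 + 8 = 34
  cabin 3: 22 + 11 = 33
  cabin 4: 19 + 11 + 4 = 34
  cabin 5: 18 + 7 + 4 = 29
This matches the lower bound, so 5 is optimal.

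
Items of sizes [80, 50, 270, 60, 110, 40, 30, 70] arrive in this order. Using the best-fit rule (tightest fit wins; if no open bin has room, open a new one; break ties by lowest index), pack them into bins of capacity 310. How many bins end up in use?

  80 → bin 1 (new)  [load 80/310]
  50 → bin 1  [load 130/310]
  270 → bin 2 (new)  [load 270/310]
  60 → bin 1  [load 190/310]
  110 → bin 1  [load 300/310]
  40 → bin 2  [load 310/310]
  30 → bin 3 (new)  [load 30/310]
  70 → bin 3  [load 100/310]
3 bins opened.

3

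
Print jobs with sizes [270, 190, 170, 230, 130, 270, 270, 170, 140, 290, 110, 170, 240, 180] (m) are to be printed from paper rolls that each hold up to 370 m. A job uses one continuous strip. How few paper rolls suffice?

Total = 290 + 270 + 270 + 270 + 240 + 230 + 190 + 180 + 170 + 170 + 170 + 140 + 130 + 110 = 2830 m.
Lower bound: ⌈2830/370⌉ = 8 paper rolls.
A packing using 9 paper rolls:
  roll 1: 290 = 290
  roll 2: 270 = 270
  roll 3: 270 = 270
  roll 4: 270 = 270
  roll 5: 240 + 130 = 370
  roll 6: 230 + 140 = 370
  roll 7: 190 + 180 = 370
  roll 8: 170 + 170 = 340
  roll 9: 170 + 110 = 280
No arrangement into 8 paper rolls stays within capacity, so 9 is optimal.

9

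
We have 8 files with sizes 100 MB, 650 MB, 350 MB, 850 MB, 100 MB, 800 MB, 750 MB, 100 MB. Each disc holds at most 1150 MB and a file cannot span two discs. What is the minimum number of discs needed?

4

Total = 850 + 800 + 750 + 650 + 350 + 100 + 100 + 100 = 3700 MB.
Lower bound: ⌈3700/1150⌉ = 4 discs.
A packing using 4 discs:
  disc 1: 850 + 100 + 100 + 100 = 1150
  disc 2: 800 + 350 = 1150
  disc 3: 750 = 750
  disc 4: 650 = 650
This matches the lower bound, so 4 is optimal.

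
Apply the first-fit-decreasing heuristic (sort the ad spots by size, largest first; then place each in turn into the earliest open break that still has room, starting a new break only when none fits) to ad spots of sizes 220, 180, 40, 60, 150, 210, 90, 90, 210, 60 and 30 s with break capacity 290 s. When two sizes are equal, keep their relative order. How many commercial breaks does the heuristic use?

5

Sorted descending: 220, 210, 210, 180, 150, 90, 90, 60, 60, 40, 30.
  220 → break 1 (new)  [load 220/290]
  210 → break 2 (new)  [load 210/290]
  210 → break 3 (new)  [load 210/290]
  180 → break 4 (new)  [load 180/290]
  150 → break 5 (new)  [load 150/290]
  90 → break 4  [load 270/290]
  90 → break 5  [load 240/290]
  60 → break 1  [load 280/290]
  60 → break 2  [load 270/290]
  40 → break 3  [load 250/290]
  30 → break 3  [load 280/290]
5 commercial breaks opened.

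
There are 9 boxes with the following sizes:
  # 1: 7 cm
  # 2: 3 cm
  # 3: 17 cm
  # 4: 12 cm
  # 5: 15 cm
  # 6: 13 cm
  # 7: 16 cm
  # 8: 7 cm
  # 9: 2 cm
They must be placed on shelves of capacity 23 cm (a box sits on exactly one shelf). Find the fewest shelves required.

5

Total = 17 + 16 + 15 + 13 + 12 + 7 + 7 + 3 + 2 = 92 cm.
Lower bound: ⌈92/23⌉ = 4 shelves.
Also, 5 boxes each exceed 23/2 cm, and no two of those can share a shelf, so at least 5 shelves are needed.
A packing using 5 shelves:
  shelf 1: 17 + 3 + 2 = 22
  shelf 2: 16 + 7 = 23
  shelf 3: 15 + 7 = 22
  shelf 4: 13 = 13
  shelf 5: 12 = 12
This matches the lower bound, so 5 is optimal.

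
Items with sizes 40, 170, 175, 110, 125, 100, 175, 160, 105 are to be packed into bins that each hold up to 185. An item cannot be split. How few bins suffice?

8

Total = 175 + 175 + 170 + 160 + 125 + 110 + 105 + 100 + 40 = 1160.
Lower bound: ⌈1160/185⌉ = 7 bins.
Also, 8 items each exceed 185/2, and no two of those can share a bin, so at least 8 bins are needed.
A packing using 8 bins:
  bin 1: 175 = 175
  bin 2: 175 = 175
  bin 3: 170 = 170
  bin 4: 160 = 160
  bin 5: 125 + 40 = 165
  bin 6: 110 = 110
  bin 7: 105 = 105
  bin 8: 100 = 100
This matches the lower bound, so 8 is optimal.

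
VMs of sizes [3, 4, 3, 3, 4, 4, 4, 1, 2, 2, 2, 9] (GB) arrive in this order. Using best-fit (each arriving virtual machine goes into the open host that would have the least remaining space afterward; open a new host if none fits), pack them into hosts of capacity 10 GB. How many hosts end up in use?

  3 → host 1 (new)  [load 3/10]
  4 → host 1  [load 7/10]
  3 → host 1  [load 10/10]
  3 → host 2 (new)  [load 3/10]
  4 → host 2  [load 7/10]
  4 → host 3 (new)  [load 4/10]
  4 → host 3  [load 8/10]
  1 → host 3  [load 9/10]
  2 → host 2  [load 9/10]
  2 → host 4 (new)  [load 2/10]
  2 → host 4  [load 4/10]
  9 → host 5 (new)  [load 9/10]
5 hosts opened.

5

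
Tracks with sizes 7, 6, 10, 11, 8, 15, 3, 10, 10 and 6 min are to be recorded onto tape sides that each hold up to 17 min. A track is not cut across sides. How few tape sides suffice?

6

Total = 15 + 11 + 10 + 10 + 10 + 8 + 7 + 6 + 6 + 3 = 86 min.
Lower bound: ⌈86/17⌉ = 6 tape sides.
A packing using 6 tape sides:
  side 1: 15 = 15
  side 2: 11 + 6 = 17
  side 3: 10 + 7 = 17
  side 4: 10 + 6 = 16
  side 5: 10 + 3 = 13
  side 6: 8 = 8
This matches the lower bound, so 6 is optimal.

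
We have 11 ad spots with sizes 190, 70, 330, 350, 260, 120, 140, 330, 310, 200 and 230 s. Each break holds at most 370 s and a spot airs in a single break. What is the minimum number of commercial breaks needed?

Total = 350 + 330 + 330 + 310 + 260 + 230 + 200 + 190 + 140 + 120 + 70 = 2530 s.
Lower bound: ⌈2530/370⌉ = 7 commercial breaks.
Also, 8 ad spots each exceed 185 s, and no two of those can share a break, so at least 8 commercial breaks are needed.
A packing using 8 commercial breaks:
  break 1: 350 = 350
  break 2: 330 = 330
  break 3: 330 = 330
  break 4: 310 = 310
  break 5: 260 + 70 = 330
  break 6: 230 + 140 = 370
  break 7: 200 + 120 = 320
  break 8: 190 = 190
This matches the lower bound, so 8 is optimal.

8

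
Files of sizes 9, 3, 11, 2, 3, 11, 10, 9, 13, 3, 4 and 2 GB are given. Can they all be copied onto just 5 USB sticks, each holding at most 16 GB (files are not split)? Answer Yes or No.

Total = 80 GB; ⌈80/16⌉ = 5.
6 files each exceed half the capacity and cannot share a USB stick, forcing at least 6 USB sticks.
At least 6 USB sticks are required, but only 5 are allowed.

No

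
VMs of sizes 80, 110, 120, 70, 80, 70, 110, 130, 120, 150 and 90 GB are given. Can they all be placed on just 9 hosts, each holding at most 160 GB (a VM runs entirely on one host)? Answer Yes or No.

Yes

A valid assignment using 9 hosts:
  host 1: 150 = 150
  host 2: 130 = 130
  host 3: 120 = 120
  host 4: 120 = 120
  host 5: 110 = 110
  host 6: 110 = 110
  host 7: 90 + 70 = 160
  host 8: 80 + 80 = 160
  host 9: 70 = 70
Every load is within 160 GB, so 9 hosts suffice.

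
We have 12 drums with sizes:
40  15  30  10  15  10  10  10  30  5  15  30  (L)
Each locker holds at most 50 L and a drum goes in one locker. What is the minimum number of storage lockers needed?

5

Total = 40 + 30 + 30 + 30 + 15 + 15 + 15 + 10 + 10 + 10 + 10 + 5 = 220 L.
Lower bound: ⌈220/50⌉ = 5 storage lockers.
A packing using 5 storage lockers:
  locker 1: 40 + 10 = 50
  locker 2: 30 + 15 + 5 = 50
  locker 3: 30 + 15 = 45
  locker 4: 30 + 15 = 45
  locker 5: 10 + 10 + 10 = 30
This matches the lower bound, so 5 is optimal.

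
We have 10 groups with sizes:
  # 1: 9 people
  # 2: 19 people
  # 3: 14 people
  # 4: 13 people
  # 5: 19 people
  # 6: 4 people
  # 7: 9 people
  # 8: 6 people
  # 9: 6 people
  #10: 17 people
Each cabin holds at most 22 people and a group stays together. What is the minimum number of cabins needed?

Total = 19 + 19 + 17 + 14 + 13 + 9 + 9 + 6 + 6 + 4 = 116 people.
Lower bound: ⌈116/22⌉ = 6 cabins.
A packing using 6 cabins:
  cabin 1: 19 = 19
  cabin 2: 19 = 19
  cabin 3: 17 + 4 = 21
  cabin 4: 14 + 6 = 20
  cabin 5: 13 + 9 = 22
  cabin 6: 9 + 6 = 15
This matches the lower bound, so 6 is optimal.

6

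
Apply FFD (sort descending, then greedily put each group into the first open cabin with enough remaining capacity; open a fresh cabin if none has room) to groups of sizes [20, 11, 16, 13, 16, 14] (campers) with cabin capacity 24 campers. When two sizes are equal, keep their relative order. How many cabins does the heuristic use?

Sorted descending: 20, 16, 16, 14, 13, 11.
  20 → cabin 1 (new)  [load 20/24]
  16 → cabin 2 (new)  [load 16/24]
  16 → cabin 3 (new)  [load 16/24]
  14 → cabin 4 (new)  [load 14/24]
  13 → cabin 5 (new)  [load 13/24]
  11 → cabin 5  [load 24/24]
5 cabins opened.

5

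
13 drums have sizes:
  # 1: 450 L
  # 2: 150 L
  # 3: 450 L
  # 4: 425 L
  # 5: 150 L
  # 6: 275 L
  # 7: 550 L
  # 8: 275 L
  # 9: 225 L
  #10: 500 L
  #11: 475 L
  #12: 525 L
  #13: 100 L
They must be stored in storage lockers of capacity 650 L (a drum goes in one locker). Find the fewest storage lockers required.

Total = 550 + 525 + 500 + 475 + 450 + 450 + 425 + 275 + 275 + 225 + 150 + 150 + 100 = 4550 L.
Lower bound: ⌈4550/650⌉ = 7 storage lockers.
A packing using 8 storage lockers:
  locker 1: 550 + 100 = 650
  locker 2: 525 = 525
  locker 3: 500 + 150 = 650
  locker 4: 475 + 150 = 625
  locker 5: 450 = 450
  locker 6: 450 = 450
  locker 7: 425 + 225 = 650
  locker 8: 275 + 275 = 550
No arrangement into 7 storage lockers stays within capacity, so 8 is optimal.

8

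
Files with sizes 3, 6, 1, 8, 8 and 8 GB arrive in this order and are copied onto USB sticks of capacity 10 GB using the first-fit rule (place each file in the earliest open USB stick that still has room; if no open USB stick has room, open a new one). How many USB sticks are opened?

4

  3 → USB stick 1 (new)  [load 3/10]
  6 → USB stick 1  [load 9/10]
  1 → USB stick 1  [load 10/10]
  8 → USB stick 2 (new)  [load 8/10]
  8 → USB stick 3 (new)  [load 8/10]
  8 → USB stick 4 (new)  [load 8/10]
4 USB sticks opened.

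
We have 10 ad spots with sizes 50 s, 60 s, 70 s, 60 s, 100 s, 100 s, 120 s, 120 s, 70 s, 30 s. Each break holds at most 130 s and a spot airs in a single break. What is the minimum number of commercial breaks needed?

Total = 120 + 120 + 100 + 100 + 70 + 70 + 60 + 60 + 50 + 30 = 780 s.
Lower bound: ⌈780/130⌉ = 6 commercial breaks.
A packing using 7 commercial breaks:
  break 1: 120 = 120
  break 2: 120 = 120
  break 3: 100 + 30 = 130
  break 4: 100 = 100
  break 5: 70 + 60 = 130
  break 6: 70 + 60 = 130
  break 7: 50 = 50
No arrangement into 6 commercial breaks stays within capacity, so 7 is optimal.

7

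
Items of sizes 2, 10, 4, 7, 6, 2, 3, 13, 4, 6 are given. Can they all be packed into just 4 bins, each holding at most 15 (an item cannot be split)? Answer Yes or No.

A valid assignment using 4 bins:
  bin 1: 13 + 2 = 15
  bin 2: 10 + 4 = 14
  bin 3: 7 + 6 + 2 = 15
  bin 4: 6 + 4 + 3 = 13
Every load is within 15, so 4 bins suffice.

Yes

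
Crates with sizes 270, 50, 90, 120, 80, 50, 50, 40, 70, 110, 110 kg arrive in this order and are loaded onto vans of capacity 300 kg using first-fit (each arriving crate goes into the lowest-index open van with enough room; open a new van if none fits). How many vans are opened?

4

  270 → van 1 (new)  [load 270/300]
  50 → van 2 (new)  [load 50/300]
  90 → van 2  [load 140/300]
  120 → van 2  [load 260/300]
  80 → van 3 (new)  [load 80/300]
  50 → van 3  [load 130/300]
  50 → van 3  [load 180/300]
  40 → van 2  [load 300/300]
  70 → van 3  [load 250/300]
  110 → van 4 (new)  [load 110/300]
  110 → van 4  [load 220/300]
4 vans opened.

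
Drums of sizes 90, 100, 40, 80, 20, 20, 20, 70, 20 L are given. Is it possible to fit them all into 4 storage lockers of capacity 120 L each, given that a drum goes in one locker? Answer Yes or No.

A valid assignment using 4 storage lockers:
  locker 1: 100 + 20 = 120
  locker 2: 90 + 20 = 110
  locker 3: 80 + 40 = 120
  locker 4: 70 + 20 + 20 = 110
Every load is within 120 L, so 4 storage lockers suffice.

Yes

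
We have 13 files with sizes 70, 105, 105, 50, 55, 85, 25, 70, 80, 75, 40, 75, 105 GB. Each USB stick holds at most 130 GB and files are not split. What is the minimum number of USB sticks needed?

9

Total = 105 + 105 + 105 + 85 + 80 + 75 + 75 + 70 + 70 + 55 + 50 + 40 + 25 = 940 GB.
Lower bound: ⌈940/130⌉ = 8 USB sticks.
Also, 9 files each exceed 65 GB, and no two of those can share a USB stick, so at least 9 USB sticks are needed.
A packing using 9 USB sticks:
  USB stick 1: 105 + 25 = 130
  USB stick 2: 105 = 105
  USB stick 3: 105 = 105
  USB stick 4: 85 + 40 = 125
  USB stick 5: 80 + 50 = 130
  USB stick 6: 75 + 55 = 130
  USB stick 7: 75 = 75
  USB stick 8: 70 = 70
  USB stick 9: 70 = 70
This matches the lower bound, so 9 is optimal.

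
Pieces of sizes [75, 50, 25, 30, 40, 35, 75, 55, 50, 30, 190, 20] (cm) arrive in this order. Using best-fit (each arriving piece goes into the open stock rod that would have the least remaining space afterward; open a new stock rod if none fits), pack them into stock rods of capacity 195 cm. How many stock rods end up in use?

4

  75 → stock rod 1 (new)  [load 75/195]
  50 → stock rod 1  [load 125/195]
  25 → stock rod 1  [load 150/195]
  30 → stock rod 1  [load 180/195]
  40 → stock rod 2 (new)  [load 40/195]
  35 → stock rod 2  [load 75/195]
  75 → stock rod 2  [load 150/195]
  55 → stock rod 3 (new)  [load 55/195]
  50 → stock rod 3  [load 105/195]
  30 → stock rod 2  [load 180/195]
  190 → stock rod 4 (new)  [load 190/195]
  20 → stock rod 3  [load 125/195]
4 stock rods opened.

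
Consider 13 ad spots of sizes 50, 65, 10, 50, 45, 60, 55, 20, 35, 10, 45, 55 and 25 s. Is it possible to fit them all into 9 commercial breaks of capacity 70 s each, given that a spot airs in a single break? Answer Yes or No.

Yes

A valid assignment using 9 commercial breaks:
  break 1: 65 = 65
  break 2: 60 + 10 = 70
  break 3: 55 + 10 = 65
  break 4: 55 = 55
  break 5: 50 + 20 = 70
  break 6: 50 = 50
  break 7: 45 + 25 = 70
  break 8: 45 = 45
  break 9: 35 = 35
Every load is within 70 s, so 9 commercial breaks suffice.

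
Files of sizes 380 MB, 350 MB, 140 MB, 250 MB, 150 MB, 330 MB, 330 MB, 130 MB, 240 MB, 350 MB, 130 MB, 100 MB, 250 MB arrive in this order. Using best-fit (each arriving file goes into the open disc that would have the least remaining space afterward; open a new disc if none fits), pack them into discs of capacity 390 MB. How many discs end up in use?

9

  380 → disc 1 (new)  [load 380/390]
  350 → disc 2 (new)  [load 350/390]
  140 → disc 3 (new)  [load 140/390]
  250 → disc 3  [load 390/390]
  150 → disc 4 (new)  [load 150/390]
  330 → disc 5 (new)  [load 330/390]
  330 → disc 6 (new)  [load 330/390]
  130 → disc 4  [load 280/390]
  240 → disc 7 (new)  [load 240/390]
  350 → disc 8 (new)  [load 350/390]
  130 → disc 7  [load 370/390]
  100 → disc 4  [load 380/390]
  250 → disc 9 (new)  [load 250/390]
9 discs opened.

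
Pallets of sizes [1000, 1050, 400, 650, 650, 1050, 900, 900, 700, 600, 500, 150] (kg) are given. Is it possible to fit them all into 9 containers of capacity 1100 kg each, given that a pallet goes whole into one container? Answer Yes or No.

A valid assignment using 9 containers:
  container 1: 1050 = 1050
  container 2: 1050 = 1050
  container 3: 1000 = 1000
  container 4: 900 + 150 = 1050
  container 5: 900 = 900
  container 6: 700 + 400 = 1100
  container 7: 650 = 650
  container 8: 650 = 650
  container 9: 600 + 500 = 1100
Every load is within 1100 kg, so 9 containers suffice.

Yes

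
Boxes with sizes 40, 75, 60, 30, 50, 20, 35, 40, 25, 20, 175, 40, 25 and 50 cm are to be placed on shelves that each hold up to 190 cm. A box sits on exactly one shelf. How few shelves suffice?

4

Total = 175 + 75 + 60 + 50 + 50 + 40 + 40 + 40 + 35 + 30 + 25 + 25 + 20 + 20 = 685 cm.
Lower bound: ⌈685/190⌉ = 4 shelves.
A packing using 4 shelves:
  shelf 1: 175 = 175
  shelf 2: 75 + 60 + 50 = 185
  shelf 3: 50 + 40 + 40 + 40 + 20 = 190
  shelf 4: 35 + 30 + 25 + 25 + 20 = 135
This matches the lower bound, so 4 is optimal.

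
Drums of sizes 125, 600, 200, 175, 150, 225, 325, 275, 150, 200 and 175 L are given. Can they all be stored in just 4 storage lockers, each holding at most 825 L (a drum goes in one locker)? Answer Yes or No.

Yes

A valid assignment using 4 storage lockers:
  locker 1: 600 + 225 = 825
  locker 2: 325 + 275 + 200 = 800
  locker 3: 200 + 175 + 175 + 150 + 125 = 825
  locker 4: 150 = 150
Every load is within 825 L, so 4 storage lockers suffice.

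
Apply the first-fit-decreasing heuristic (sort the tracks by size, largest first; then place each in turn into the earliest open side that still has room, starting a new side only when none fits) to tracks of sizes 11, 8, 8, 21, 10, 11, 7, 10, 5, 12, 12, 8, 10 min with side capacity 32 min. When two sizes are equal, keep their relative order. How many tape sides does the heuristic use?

Sorted descending: 21, 12, 12, 11, 11, 10, 10, 10, 8, 8, 8, 7, 5.
  21 → side 1 (new)  [load 21/32]
  12 → side 2 (new)  [load 12/32]
  12 → side 2  [load 24/32]
  11 → side 1  [load 32/32]
  11 → side 3 (new)  [load 11/32]
  10 → side 3  [load 21/32]
  10 → side 3  [load 31/32]
  10 → side 4 (new)  [load 10/32]
  8 → side 2  [load 32/32]
  8 → side 4  [load 18/32]
  8 → side 4  [load 26/32]
  7 → side 5 (new)  [load 7/32]
  5 → side 4  [load 31/32]
5 tape sides opened.

5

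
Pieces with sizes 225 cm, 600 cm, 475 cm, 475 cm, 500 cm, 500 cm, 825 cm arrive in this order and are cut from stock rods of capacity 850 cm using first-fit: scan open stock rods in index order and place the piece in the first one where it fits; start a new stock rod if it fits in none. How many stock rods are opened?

6

  225 → stock rod 1 (new)  [load 225/850]
  600 → stock rod 1  [load 825/850]
  475 → stock rod 2 (new)  [load 475/850]
  475 → stock rod 3 (new)  [load 475/850]
  500 → stock rod 4 (new)  [load 500/850]
  500 → stock rod 5 (new)  [load 500/850]
  825 → stock rod 6 (new)  [load 825/850]
6 stock rods opened.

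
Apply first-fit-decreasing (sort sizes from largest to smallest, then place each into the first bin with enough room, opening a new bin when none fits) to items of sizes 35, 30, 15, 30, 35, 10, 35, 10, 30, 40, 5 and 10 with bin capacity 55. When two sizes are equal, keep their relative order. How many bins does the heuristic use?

7

Sorted descending: 40, 35, 35, 35, 30, 30, 30, 15, 10, 10, 10, 5.
  40 → bin 1 (new)  [load 40/55]
  35 → bin 2 (new)  [load 35/55]
  35 → bin 3 (new)  [load 35/55]
  35 → bin 4 (new)  [load 35/55]
  30 → bin 5 (new)  [load 30/55]
  30 → bin 6 (new)  [load 30/55]
  30 → bin 7 (new)  [load 30/55]
  15 → bin 1  [load 55/55]
  10 → bin 2  [load 45/55]
  10 → bin 2  [load 55/55]
  10 → bin 3  [load 45/55]
  5 → bin 3  [load 50/55]
7 bins opened.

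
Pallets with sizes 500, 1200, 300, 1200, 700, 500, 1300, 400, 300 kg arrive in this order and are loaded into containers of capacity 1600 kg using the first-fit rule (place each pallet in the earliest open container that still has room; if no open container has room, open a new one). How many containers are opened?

  500 → container 1 (new)  [load 500/1600]
  1200 → container 2 (new)  [load 1200/1600]
  300 → container 1  [load 800/1600]
  1200 → container 3 (new)  [load 1200/1600]
  700 → container 1  [load 1500/1600]
  500 → container 4 (new)  [load 500/1600]
  1300 → container 5 (new)  [load 1300/1600]
  400 → container 2  [load 1600/1600]
  300 → container 3  [load 1500/1600]
5 containers opened.

5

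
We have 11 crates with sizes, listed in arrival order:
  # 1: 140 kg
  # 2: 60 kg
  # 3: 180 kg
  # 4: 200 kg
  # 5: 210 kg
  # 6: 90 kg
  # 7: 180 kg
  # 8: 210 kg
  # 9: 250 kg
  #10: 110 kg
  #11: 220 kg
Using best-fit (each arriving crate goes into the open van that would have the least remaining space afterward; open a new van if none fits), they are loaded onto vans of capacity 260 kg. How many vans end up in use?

9

  140 → van 1 (new)  [load 140/260]
  60 → van 1  [load 200/260]
  180 → van 2 (new)  [load 180/260]
  200 → van 3 (new)  [load 200/260]
  210 → van 4 (new)  [load 210/260]
  90 → van 5 (new)  [load 90/260]
  180 → van 6 (new)  [load 180/260]
  210 → van 7 (new)  [load 210/260]
  250 → van 8 (new)  [load 250/260]
  110 → van 5  [load 200/260]
  220 → van 9 (new)  [load 220/260]
9 vans opened.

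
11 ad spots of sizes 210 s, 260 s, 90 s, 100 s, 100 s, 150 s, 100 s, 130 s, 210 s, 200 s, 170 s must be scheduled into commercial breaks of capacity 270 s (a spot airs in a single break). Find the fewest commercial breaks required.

8

Total = 260 + 210 + 210 + 200 + 170 + 150 + 130 + 100 + 100 + 100 + 90 = 1720 s.
Lower bound: ⌈1720/270⌉ = 7 commercial breaks.
A packing using 8 commercial breaks:
  break 1: 260 = 260
  break 2: 210 = 210
  break 3: 210 = 210
  break 4: 200 = 200
  break 5: 170 + 100 = 270
  break 6: 150 + 100 = 250
  break 7: 130 + 100 = 230
  break 8: 90 = 90
No arrangement into 7 commercial breaks stays within capacity, so 8 is optimal.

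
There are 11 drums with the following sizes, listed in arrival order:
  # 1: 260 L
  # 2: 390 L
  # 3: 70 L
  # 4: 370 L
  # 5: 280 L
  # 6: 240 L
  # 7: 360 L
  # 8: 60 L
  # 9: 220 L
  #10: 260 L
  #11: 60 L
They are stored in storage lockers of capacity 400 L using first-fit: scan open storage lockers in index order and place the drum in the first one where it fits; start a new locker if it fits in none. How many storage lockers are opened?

8

  260 → locker 1 (new)  [load 260/400]
  390 → locker 2 (new)  [load 390/400]
  70 → locker 1  [load 330/400]
  370 → locker 3 (new)  [load 370/400]
  280 → locker 4 (new)  [load 280/400]
  240 → locker 5 (new)  [load 240/400]
  360 → locker 6 (new)  [load 360/400]
  60 → locker 1  [load 390/400]
  220 → locker 7 (new)  [load 220/400]
  260 → locker 8 (new)  [load 260/400]
  60 → locker 4  [load 340/400]
8 storage lockers opened.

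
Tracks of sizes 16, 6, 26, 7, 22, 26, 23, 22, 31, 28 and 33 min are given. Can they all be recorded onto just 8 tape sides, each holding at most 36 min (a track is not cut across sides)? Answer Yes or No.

No

Total = 240 min; ⌈240/36⌉ = 7.
8 tracks each exceed half the capacity and cannot share a side, forcing at least 8 tape sides.
The bound of 8 does not rule out 8, but exhaustive search shows no assignment into 8 tape sides of capacity 36 min exists — the minimum is 9.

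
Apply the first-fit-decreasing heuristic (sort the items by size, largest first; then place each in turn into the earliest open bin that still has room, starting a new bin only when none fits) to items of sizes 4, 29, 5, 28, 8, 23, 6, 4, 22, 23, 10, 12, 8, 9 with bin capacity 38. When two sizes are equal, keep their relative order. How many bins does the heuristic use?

Sorted descending: 29, 28, 23, 23, 22, 12, 10, 9, 8, 8, 6, 5, 4, 4.
  29 → bin 1 (new)  [load 29/38]
  28 → bin 2 (new)  [load 28/38]
  23 → bin 3 (new)  [load 23/38]
  23 → bin 4 (new)  [load 23/38]
  22 → bin 5 (new)  [load 22/38]
  12 → bin 3  [load 35/38]
  10 → bin 2  [load 38/38]
  9 → bin 1  [load 38/38]
  8 → bin 4  [load 31/38]
  8 → bin 5  [load 30/38]
  6 → bin 4  [load 37/38]
  5 → bin 5  [load 35/38]
  4 → bin 6 (new)  [load 4/38]
  4 → bin 6  [load 8/38]
6 bins opened.

6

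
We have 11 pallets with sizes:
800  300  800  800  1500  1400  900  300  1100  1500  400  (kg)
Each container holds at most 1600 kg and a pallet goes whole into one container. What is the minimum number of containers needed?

7

Total = 1500 + 1500 + 1400 + 1100 + 900 + 800 + 800 + 800 + 400 + 300 + 300 = 9800 kg.
Lower bound: ⌈9800/1600⌉ = 7 containers.
A packing using 7 containers:
  container 1: 1500 = 1500
  container 2: 1500 = 1500
  container 3: 1400 = 1400
  container 4: 1100 + 400 = 1500
  container 5: 900 + 300 + 300 = 1500
  container 6: 800 + 800 = 1600
  container 7: 800 = 800
This matches the lower bound, so 7 is optimal.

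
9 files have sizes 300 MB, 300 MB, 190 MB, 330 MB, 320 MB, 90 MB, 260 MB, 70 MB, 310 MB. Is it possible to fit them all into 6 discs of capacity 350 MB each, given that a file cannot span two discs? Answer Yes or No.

Total = 2170 MB; ⌈2170/350⌉ = 7.
At least 7 discs are required, but only 6 are allowed.

No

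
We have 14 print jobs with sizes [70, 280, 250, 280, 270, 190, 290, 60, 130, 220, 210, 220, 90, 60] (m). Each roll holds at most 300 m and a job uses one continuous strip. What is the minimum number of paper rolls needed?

10

Total = 290 + 280 + 280 + 270 + 250 + 220 + 220 + 210 + 190 + 130 + 90 + 70 + 60 + 60 = 2620 m.
Lower bound: ⌈2620/300⌉ = 9 paper rolls.
A packing using 10 paper rolls:
  roll 1: 290 = 290
  roll 2: 280 = 280
  roll 3: 280 = 280
  roll 4: 270 = 270
  roll 5: 250 = 250
  roll 6: 220 + 70 = 290
  roll 7: 220 + 60 = 280
  roll 8: 210 + 90 = 300
  roll 9: 190 + 60 = 250
  roll 10: 130 = 130
No arrangement into 9 paper rolls stays within capacity, so 10 is optimal.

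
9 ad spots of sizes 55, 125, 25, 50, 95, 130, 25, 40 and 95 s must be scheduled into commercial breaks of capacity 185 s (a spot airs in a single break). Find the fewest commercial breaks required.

Total = 130 + 125 + 95 + 95 + 55 + 50 + 40 + 25 + 25 = 640 s.
Lower bound: ⌈640/185⌉ = 4 commercial breaks.
A packing using 4 commercial breaks:
  break 1: 130 + 55 = 185
  break 2: 125 + 50 = 175
  break 3: 95 + 40 + 25 + 25 = 185
  break 4: 95 = 95
This matches the lower bound, so 4 is optimal.

4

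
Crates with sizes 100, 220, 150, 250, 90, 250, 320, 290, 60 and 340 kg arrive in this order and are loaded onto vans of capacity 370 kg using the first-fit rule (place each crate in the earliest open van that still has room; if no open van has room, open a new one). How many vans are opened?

7

  100 → van 1 (new)  [load 100/370]
  220 → van 1  [load 320/370]
  150 → van 2 (new)  [load 150/370]
  250 → van 3 (new)  [load 250/370]
  90 → van 2  [load 240/370]
  250 → van 4 (new)  [load 250/370]
  320 → van 5 (new)  [load 320/370]
  290 → van 6 (new)  [load 290/370]
  60 → van 2  [load 300/370]
  340 → van 7 (new)  [load 340/370]
7 vans opened.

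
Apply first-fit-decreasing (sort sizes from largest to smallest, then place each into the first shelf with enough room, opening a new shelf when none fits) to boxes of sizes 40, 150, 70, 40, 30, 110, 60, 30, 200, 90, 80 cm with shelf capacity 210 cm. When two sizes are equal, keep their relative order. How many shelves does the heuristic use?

5

Sorted descending: 200, 150, 110, 90, 80, 70, 60, 40, 40, 30, 30.
  200 → shelf 1 (new)  [load 200/210]
  150 → shelf 2 (new)  [load 150/210]
  110 → shelf 3 (new)  [load 110/210]
  90 → shelf 3  [load 200/210]
  80 → shelf 4 (new)  [load 80/210]
  70 → shelf 4  [load 150/210]
  60 → shelf 2  [load 210/210]
  40 → shelf 4  [load 190/210]
  40 → shelf 5 (new)  [load 40/210]
  30 → shelf 5  [load 70/210]
  30 → shelf 5  [load 100/210]
5 shelves opened.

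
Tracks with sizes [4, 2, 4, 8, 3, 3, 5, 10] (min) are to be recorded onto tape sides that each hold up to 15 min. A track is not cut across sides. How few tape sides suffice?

3

Total = 10 + 8 + 5 + 4 + 4 + 3 + 3 + 2 = 39 min.
Lower bound: ⌈39/15⌉ = 3 tape sides.
A packing using 3 tape sides:
  side 1: 10 + 5 = 15
  side 2: 8 + 4 + 3 = 15
  side 3: 4 + 3 + 2 = 9
This matches the lower bound, so 3 is optimal.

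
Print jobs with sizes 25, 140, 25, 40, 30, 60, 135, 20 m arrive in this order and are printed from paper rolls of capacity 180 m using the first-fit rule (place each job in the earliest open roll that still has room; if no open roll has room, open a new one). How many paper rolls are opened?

3

  25 → roll 1 (new)  [load 25/180]
  140 → roll 1  [load 165/180]
  25 → roll 2 (new)  [load 25/180]
  40 → roll 2  [load 65/180]
  30 → roll 2  [load 95/180]
  60 → roll 2  [load 155/180]
  135 → roll 3 (new)  [load 135/180]
  20 → roll 2  [load 175/180]
3 paper rolls opened.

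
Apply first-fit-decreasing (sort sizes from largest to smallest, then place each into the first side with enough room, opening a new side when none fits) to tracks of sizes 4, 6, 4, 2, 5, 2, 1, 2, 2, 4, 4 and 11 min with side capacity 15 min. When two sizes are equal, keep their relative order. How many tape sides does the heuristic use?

4

Sorted descending: 11, 6, 5, 4, 4, 4, 4, 2, 2, 2, 2, 1.
  11 → side 1 (new)  [load 11/15]
  6 → side 2 (new)  [load 6/15]
  5 → side 2  [load 11/15]
  4 → side 1  [load 15/15]
  4 → side 2  [load 15/15]
  4 → side 3 (new)  [load 4/15]
  4 → side 3  [load 8/15]
  2 → side 3  [load 10/15]
  2 → side 3  [load 12/15]
  2 → side 3  [load 14/15]
  2 → side 4 (new)  [load 2/15]
  1 → side 3  [load 15/15]
4 tape sides opened.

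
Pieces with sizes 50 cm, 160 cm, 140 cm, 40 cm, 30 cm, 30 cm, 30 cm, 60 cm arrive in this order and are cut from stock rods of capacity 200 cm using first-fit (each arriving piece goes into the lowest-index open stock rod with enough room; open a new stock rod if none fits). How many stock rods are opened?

  50 → stock rod 1 (new)  [load 50/200]
  160 → stock rod 2 (new)  [load 160/200]
  140 → stock rod 1  [load 190/200]
  40 → stock rod 2  [load 200/200]
  30 → stock rod 3 (new)  [load 30/200]
  30 → stock rod 3  [load 60/200]
  30 → stock rod 3  [load 90/200]
  60 → stock rod 3  [load 150/200]
3 stock rods opened.

3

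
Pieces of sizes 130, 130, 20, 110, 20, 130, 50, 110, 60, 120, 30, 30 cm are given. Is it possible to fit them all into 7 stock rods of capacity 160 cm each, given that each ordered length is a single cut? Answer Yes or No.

A valid assignment using 7 stock rods:
  stock rod 1: 130 + 30 = 160
  stock rod 2: 130 + 30 = 160
  stock rod 3: 130 + 20 = 150
  stock rod 4: 120 + 20 = 140
  stock rod 5: 110 + 50 = 160
  stock rod 6: 110 = 110
  stock rod 7: 60 = 60
Every load is within 160 cm, so 7 stock rods suffice.

Yes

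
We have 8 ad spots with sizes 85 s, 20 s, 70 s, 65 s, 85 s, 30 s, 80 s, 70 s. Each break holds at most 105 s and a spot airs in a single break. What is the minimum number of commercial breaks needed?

Total = 85 + 85 + 80 + 70 + 70 + 65 + 30 + 20 = 505 s.
Lower bound: ⌈505/105⌉ = 5 commercial breaks.
Also, 6 ad spots each exceed 105/2 s, and no two of those can share a break, so at least 6 commercial breaks are needed.
A packing using 6 commercial breaks:
  break 1: 85 + 20 = 105
  break 2: 85 = 85
  break 3: 80 = 80
  break 4: 70 + 30 = 100
  break 5: 70 = 70
  break 6: 65 = 65
This matches the lower bound, so 6 is optimal.

6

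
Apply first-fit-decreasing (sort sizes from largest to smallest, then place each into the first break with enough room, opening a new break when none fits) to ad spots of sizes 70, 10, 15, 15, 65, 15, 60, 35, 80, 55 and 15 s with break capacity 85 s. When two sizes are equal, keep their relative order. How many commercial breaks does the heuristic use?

Sorted descending: 80, 70, 65, 60, 55, 35, 15, 15, 15, 15, 10.
  80 → break 1 (new)  [load 80/85]
  70 → break 2 (new)  [load 70/85]
  65 → break 3 (new)  [load 65/85]
  60 → break 4 (new)  [load 60/85]
  55 → break 5 (new)  [load 55/85]
  35 → break 6 (new)  [load 35/85]
  15 → break 2  [load 85/85]
  15 → break 3  [load 80/85]
  15 → break 4  [load 75/85]
  15 → break 5  [load 70/85]
  10 → break 4  [load 85/85]
6 commercial breaks opened.

6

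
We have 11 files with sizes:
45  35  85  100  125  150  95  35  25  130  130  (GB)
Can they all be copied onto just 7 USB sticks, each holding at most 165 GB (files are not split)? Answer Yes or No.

Yes

A valid assignment using 7 USB sticks:
  USB stick 1: 150 = 150
  USB stick 2: 130 + 35 = 165
  USB stick 3: 130 + 35 = 165
  USB stick 4: 125 + 25 = 150
  USB stick 5: 100 + 45 = 145
  USB stick 6: 95 = 95
  USB stick 7: 85 = 85
Every load is within 165 GB, so 7 USB sticks suffice.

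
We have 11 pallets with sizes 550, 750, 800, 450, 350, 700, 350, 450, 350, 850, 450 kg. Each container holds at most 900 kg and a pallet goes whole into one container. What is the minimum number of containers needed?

8

Total = 850 + 800 + 750 + 700 + 550 + 450 + 450 + 450 + 350 + 350 + 350 = 6050 kg.
Lower bound: ⌈6050/900⌉ = 7 containers.
A packing using 8 containers:
  container 1: 850 = 850
  container 2: 800 = 800
  container 3: 750 = 750
  container 4: 700 = 700
  container 5: 550 + 350 = 900
  container 6: 450 + 450 = 900
  container 7: 450 + 350 = 800
  container 8: 350 = 350
No arrangement into 7 containers stays within capacity, so 8 is optimal.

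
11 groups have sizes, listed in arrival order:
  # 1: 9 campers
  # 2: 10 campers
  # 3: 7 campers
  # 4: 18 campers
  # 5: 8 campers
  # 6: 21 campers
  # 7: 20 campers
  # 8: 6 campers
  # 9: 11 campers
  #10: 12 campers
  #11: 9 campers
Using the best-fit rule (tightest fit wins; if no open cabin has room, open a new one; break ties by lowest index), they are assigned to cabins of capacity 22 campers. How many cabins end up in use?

  9 → cabin 1 (new)  [load 9/22]
  10 → cabin 1  [load 19/22]
  7 → cabin 2 (new)  [load 7/22]
  18 → cabin 3 (new)  [load 18/22]
  8 → cabin 2  [load 15/22]
  21 → cabin 4 (new)  [load 21/22]
  20 → cabin 5 (new)  [load 20/22]
  6 → cabin 2  [load 21/22]
  11 → cabin 6 (new)  [load 11/22]
  12 → cabin 7 (new)  [load 12/22]
  9 → cabin 7  [load 21/22]
7 cabins opened.

7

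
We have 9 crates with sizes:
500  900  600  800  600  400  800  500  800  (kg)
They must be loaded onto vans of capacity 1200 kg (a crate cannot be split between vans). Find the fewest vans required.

Total = 900 + 800 + 800 + 800 + 600 + 600 + 500 + 500 + 400 = 5900 kg.
Lower bound: ⌈5900/1200⌉ = 5 vans.
A packing using 6 vans:
  van 1: 900 = 900
  van 2: 800 + 400 = 1200
  van 3: 800 = 800
  van 4: 800 = 800
  van 5: 600 + 600 = 1200
  van 6: 500 + 500 = 1000
No arrangement into 5 vans stays within capacity, so 6 is optimal.

6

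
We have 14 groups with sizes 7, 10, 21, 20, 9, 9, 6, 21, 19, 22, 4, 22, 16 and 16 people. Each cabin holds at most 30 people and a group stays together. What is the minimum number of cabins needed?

Total = 22 + 22 + 21 + 21 + 20 + 19 + 16 + 16 + 10 + 9 + 9 + 7 + 6 + 4 = 202 people.
Lower bound: ⌈202/30⌉ = 7 cabins.
Also, 8 groups each exceed 15 people, and no two of those can share a cabin, so at least 8 cabins are needed.
A packing using 8 cabins:
  cabin 1: 22 + 7 = 29
  cabin 2: 22 + 6 = 28
  cabin 3: 21 + 9 = 30
  cabin 4: 21 + 9 = 30
  cabin 5: 20 + 10 = 30
  cabin 6: 19 + 4 = 23
  cabin 7: 16 = 16
  cabin 8: 16 = 16
This matches the lower bound, so 8 is optimal.

8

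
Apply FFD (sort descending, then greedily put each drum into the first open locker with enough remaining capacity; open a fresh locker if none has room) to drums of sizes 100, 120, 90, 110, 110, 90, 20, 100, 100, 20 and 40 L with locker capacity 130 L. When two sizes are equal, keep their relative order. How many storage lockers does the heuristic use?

8

Sorted descending: 120, 110, 110, 100, 100, 100, 90, 90, 40, 20, 20.
  120 → locker 1 (new)  [load 120/130]
  110 → locker 2 (new)  [load 110/130]
  110 → locker 3 (new)  [load 110/130]
  100 → locker 4 (new)  [load 100/130]
  100 → locker 5 (new)  [load 100/130]
  100 → locker 6 (new)  [load 100/130]
  90 → locker 7 (new)  [load 90/130]
  90 → locker 8 (new)  [load 90/130]
  40 → locker 7  [load 130/130]
  20 → locker 2  [load 130/130]
  20 → locker 3  [load 130/130]
8 storage lockers opened.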